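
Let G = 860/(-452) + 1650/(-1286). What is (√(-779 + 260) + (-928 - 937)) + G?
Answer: -135740505/72659 + I*√519 ≈ -1868.2 + 22.782*I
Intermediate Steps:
G = -231470/72659 (G = 860*(-1/452) + 1650*(-1/1286) = -215/113 - 825/643 = -231470/72659 ≈ -3.1857)
(√(-779 + 260) + (-928 - 937)) + G = (√(-779 + 260) + (-928 - 937)) - 231470/72659 = (√(-519) - 1865) - 231470/72659 = (I*√519 - 1865) - 231470/72659 = (-1865 + I*√519) - 231470/72659 = -135740505/72659 + I*√519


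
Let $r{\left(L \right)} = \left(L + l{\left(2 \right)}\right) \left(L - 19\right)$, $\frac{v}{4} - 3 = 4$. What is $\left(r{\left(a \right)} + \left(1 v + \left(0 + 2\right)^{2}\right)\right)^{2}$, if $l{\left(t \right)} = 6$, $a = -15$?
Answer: $114244$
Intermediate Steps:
$v = 28$ ($v = 12 + 4 \cdot 4 = 12 + 16 = 28$)
$r{\left(L \right)} = \left(-19 + L\right) \left(6 + L\right)$ ($r{\left(L \right)} = \left(L + 6\right) \left(L - 19\right) = \left(6 + L\right) \left(-19 + L\right) = \left(-19 + L\right) \left(6 + L\right)$)
$\left(r{\left(a \right)} + \left(1 v + \left(0 + 2\right)^{2}\right)\right)^{2} = \left(\left(-114 + \left(-15\right)^{2} - -195\right) + \left(1 \cdot 28 + \left(0 + 2\right)^{2}\right)\right)^{2} = \left(\left(-114 + 225 + 195\right) + \left(28 + 2^{2}\right)\right)^{2} = \left(306 + \left(28 + 4\right)\right)^{2} = \left(306 + 32\right)^{2} = 338^{2} = 114244$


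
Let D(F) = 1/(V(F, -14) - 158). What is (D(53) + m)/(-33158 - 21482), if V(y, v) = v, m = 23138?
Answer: -795947/1879616 ≈ -0.42346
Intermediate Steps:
D(F) = -1/172 (D(F) = 1/(-14 - 158) = 1/(-172) = -1/172)
(D(53) + m)/(-33158 - 21482) = (-1/172 + 23138)/(-33158 - 21482) = (3979735/172)/(-54640) = (3979735/172)*(-1/54640) = -795947/1879616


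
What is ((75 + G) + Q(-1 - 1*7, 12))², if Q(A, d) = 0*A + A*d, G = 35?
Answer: 196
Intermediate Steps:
Q(A, d) = A*d (Q(A, d) = 0 + A*d = A*d)
((75 + G) + Q(-1 - 1*7, 12))² = ((75 + 35) + (-1 - 1*7)*12)² = (110 + (-1 - 7)*12)² = (110 - 8*12)² = (110 - 96)² = 14² = 196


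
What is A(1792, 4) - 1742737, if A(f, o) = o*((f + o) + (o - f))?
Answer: -1742705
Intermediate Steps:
A(f, o) = 2*o² (A(f, o) = o*(2*o) = 2*o²)
A(1792, 4) - 1742737 = 2*4² - 1742737 = 2*16 - 1742737 = 32 - 1742737 = -1742705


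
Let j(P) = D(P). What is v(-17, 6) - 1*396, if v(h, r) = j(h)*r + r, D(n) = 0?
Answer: -390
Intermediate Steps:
j(P) = 0
v(h, r) = r (v(h, r) = 0*r + r = 0 + r = r)
v(-17, 6) - 1*396 = 6 - 1*396 = 6 - 396 = -390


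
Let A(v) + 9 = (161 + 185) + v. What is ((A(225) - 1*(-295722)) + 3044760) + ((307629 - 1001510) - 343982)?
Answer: 2303181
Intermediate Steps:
A(v) = 337 + v (A(v) = -9 + ((161 + 185) + v) = -9 + (346 + v) = 337 + v)
((A(225) - 1*(-295722)) + 3044760) + ((307629 - 1001510) - 343982) = (((337 + 225) - 1*(-295722)) + 3044760) + ((307629 - 1001510) - 343982) = ((562 + 295722) + 3044760) + (-693881 - 343982) = (296284 + 3044760) - 1037863 = 3341044 - 1037863 = 2303181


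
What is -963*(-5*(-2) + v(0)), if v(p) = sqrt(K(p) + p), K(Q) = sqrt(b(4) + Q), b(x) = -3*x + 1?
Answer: -9630 - 963*11**(1/4)*sqrt(I) ≈ -10870.0 - 1240.1*I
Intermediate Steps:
b(x) = 1 - 3*x
K(Q) = sqrt(-11 + Q) (K(Q) = sqrt((1 - 3*4) + Q) = sqrt((1 - 12) + Q) = sqrt(-11 + Q))
v(p) = sqrt(p + sqrt(-11 + p)) (v(p) = sqrt(sqrt(-11 + p) + p) = sqrt(p + sqrt(-11 + p)))
-963*(-5*(-2) + v(0)) = -963*(-5*(-2) + sqrt(0 + sqrt(-11 + 0))) = -963*(10 + sqrt(0 + sqrt(-11))) = -963*(10 + sqrt(0 + I*sqrt(11))) = -963*(10 + sqrt(I*sqrt(11))) = -963*(10 + 11**(1/4)*sqrt(I)) = -9630 - 963*11**(1/4)*sqrt(I)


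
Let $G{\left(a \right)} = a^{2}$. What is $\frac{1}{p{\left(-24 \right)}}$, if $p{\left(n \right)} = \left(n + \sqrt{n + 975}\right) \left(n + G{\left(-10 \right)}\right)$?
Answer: $\frac{2}{2375} + \frac{\sqrt{951}}{28500} \approx 0.0019241$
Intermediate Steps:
$p{\left(n \right)} = \left(100 + n\right) \left(n + \sqrt{975 + n}\right)$ ($p{\left(n \right)} = \left(n + \sqrt{n + 975}\right) \left(n + \left(-10\right)^{2}\right) = \left(n + \sqrt{975 + n}\right) \left(n + 100\right) = \left(n + \sqrt{975 + n}\right) \left(100 + n\right) = \left(100 + n\right) \left(n + \sqrt{975 + n}\right)$)
$\frac{1}{p{\left(-24 \right)}} = \frac{1}{\left(-24\right)^{2} + 100 \left(-24\right) + 100 \sqrt{975 - 24} - 24 \sqrt{975 - 24}} = \frac{1}{576 - 2400 + 100 \sqrt{951} - 24 \sqrt{951}} = \frac{1}{-1824 + 76 \sqrt{951}}$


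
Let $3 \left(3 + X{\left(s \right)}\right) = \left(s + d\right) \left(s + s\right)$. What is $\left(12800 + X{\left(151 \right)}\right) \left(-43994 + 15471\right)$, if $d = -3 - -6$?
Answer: $- \frac{2421574177}{3} \approx -8.0719 \cdot 10^{8}$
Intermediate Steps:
$d = 3$ ($d = -3 + 6 = 3$)
$X{\left(s \right)} = -3 + \frac{2 s \left(3 + s\right)}{3}$ ($X{\left(s \right)} = -3 + \frac{\left(s + 3\right) \left(s + s\right)}{3} = -3 + \frac{\left(3 + s\right) 2 s}{3} = -3 + \frac{2 s \left(3 + s\right)}{3}$)
$\left(12800 + X{\left(151 \right)}\right) \left(-43994 + 15471\right) = \left(12800 + \left(-3 + 2 \cdot 151 + \frac{2 \cdot 151^{2}}{3}\right)\right) \left(-43994 + 15471\right) = \left(12800 + \left(-3 + 302 + \frac{2}{3} \cdot 22801\right)\right) \left(-28523\right) = \left(12800 + \left(-3 + 302 + \frac{45602}{3}\right)\right) \left(-28523\right) = \left(12800 + \frac{46499}{3}\right) \left(-28523\right) = \frac{84899}{3} \left(-28523\right) = - \frac{2421574177}{3}$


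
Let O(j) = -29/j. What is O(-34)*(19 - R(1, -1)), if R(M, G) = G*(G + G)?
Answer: 29/2 ≈ 14.500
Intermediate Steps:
R(M, G) = 2*G² (R(M, G) = G*(2*G) = 2*G²)
O(-34)*(19 - R(1, -1)) = (-29/(-34))*(19 - 2*(-1)²) = (-29*(-1/34))*(19 - 2) = 29*(19 - 1*2)/34 = 29*(19 - 2)/34 = (29/34)*17 = 29/2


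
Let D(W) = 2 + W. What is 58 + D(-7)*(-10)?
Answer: 108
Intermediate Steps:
58 + D(-7)*(-10) = 58 + (2 - 7)*(-10) = 58 - 5*(-10) = 58 + 50 = 108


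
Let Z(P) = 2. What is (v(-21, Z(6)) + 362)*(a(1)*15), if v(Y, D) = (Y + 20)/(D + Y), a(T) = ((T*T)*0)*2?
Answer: 0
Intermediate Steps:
a(T) = 0 (a(T) = (T²*0)*2 = 0*2 = 0)
v(Y, D) = (20 + Y)/(D + Y)
(v(-21, Z(6)) + 362)*(a(1)*15) = ((20 - 21)/(2 - 21) + 362)*(0*15) = (-1/(-19) + 362)*0 = (-1/19*(-1) + 362)*0 = (1/19 + 362)*0 = (6879/19)*0 = 0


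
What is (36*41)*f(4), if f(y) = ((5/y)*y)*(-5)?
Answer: -36900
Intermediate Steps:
f(y) = -25 (f(y) = 5*(-5) = -25)
(36*41)*f(4) = (36*41)*(-25) = 1476*(-25) = -36900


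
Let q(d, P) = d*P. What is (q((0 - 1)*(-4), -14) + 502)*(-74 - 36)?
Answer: -49060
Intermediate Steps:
q(d, P) = P*d
(q((0 - 1)*(-4), -14) + 502)*(-74 - 36) = (-14*(0 - 1)*(-4) + 502)*(-74 - 36) = (-(-14)*(-4) + 502)*(-110) = (-14*4 + 502)*(-110) = (-56 + 502)*(-110) = 446*(-110) = -49060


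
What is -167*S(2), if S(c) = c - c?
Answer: 0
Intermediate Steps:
S(c) = 0
-167*S(2) = -167*0 = 0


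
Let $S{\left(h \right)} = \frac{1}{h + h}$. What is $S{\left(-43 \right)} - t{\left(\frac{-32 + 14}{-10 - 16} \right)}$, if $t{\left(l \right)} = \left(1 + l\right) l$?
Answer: $- \frac{17197}{14534} \approx -1.1832$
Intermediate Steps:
$S{\left(h \right)} = \frac{1}{2 h}$
$t{\left(l \right)} = l \left(1 + l\right)$
$S{\left(-43 \right)} - t{\left(\frac{-32 + 14}{-10 - 16} \right)} = \frac{1}{2 \left(-43\right)} - \frac{-32 + 14}{-10 - 16} \left(1 + \frac{-32 + 14}{-10 - 16}\right) = \frac{1}{2} \left(- \frac{1}{43}\right) - - \frac{18}{-26} \left(1 - \frac{18}{-26}\right) = - \frac{1}{86} - \left(-18\right) \left(- \frac{1}{26}\right) \left(1 - - \frac{9}{13}\right) = - \frac{1}{86} - \frac{9 \left(1 + \frac{9}{13}\right)}{13} = - \frac{1}{86} - \frac{9}{13} \cdot \frac{22}{13} = - \frac{1}{86} - \frac{198}{169} = - \frac{17197}{14534}$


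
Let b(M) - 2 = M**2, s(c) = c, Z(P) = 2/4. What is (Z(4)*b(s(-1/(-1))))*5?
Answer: 15/2 ≈ 7.5000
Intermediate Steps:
Z(P) = 1/2 (Z(P) = 2*(1/4) = 1/2)
b(M) = 2 + M**2
(Z(4)*b(s(-1/(-1))))*5 = ((2 + (-1/(-1))**2)/2)*5 = ((2 + (-1*(-1))**2)/2)*5 = ((2 + 1**2)/2)*5 = ((2 + 1)/2)*5 = ((1/2)*3)*5 = (3/2)*5 = 15/2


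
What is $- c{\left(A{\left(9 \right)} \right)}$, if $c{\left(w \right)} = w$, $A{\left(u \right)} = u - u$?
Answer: $0$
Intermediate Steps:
$A{\left(u \right)} = 0$
$- c{\left(A{\left(9 \right)} \right)} = \left(-1\right) 0 = 0$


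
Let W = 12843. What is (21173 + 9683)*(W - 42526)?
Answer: -915898648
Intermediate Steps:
(21173 + 9683)*(W - 42526) = (21173 + 9683)*(12843 - 42526) = 30856*(-29683) = -915898648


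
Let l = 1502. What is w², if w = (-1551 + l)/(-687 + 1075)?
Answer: 2401/150544 ≈ 0.015949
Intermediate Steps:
w = -49/388 (w = (-1551 + 1502)/(-687 + 1075) = -49/388 ≈ -0.12629)
w² = (-49/388)² = 2401/150544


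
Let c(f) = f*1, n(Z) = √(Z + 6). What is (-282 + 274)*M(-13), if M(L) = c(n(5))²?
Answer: -88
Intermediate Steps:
n(Z) = √(6 + Z)
c(f) = f
M(L) = 11 (M(L) = (√(6 + 5))² = (√11)² = 11)
(-282 + 274)*M(-13) = (-282 + 274)*11 = -8*11 = -88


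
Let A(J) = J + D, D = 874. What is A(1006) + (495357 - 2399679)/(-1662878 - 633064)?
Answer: 719712547/382657 ≈ 1880.8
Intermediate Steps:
A(J) = 874 + J (A(J) = J + 874 = 874 + J)
A(1006) + (495357 - 2399679)/(-1662878 - 633064) = (874 + 1006) + (495357 - 2399679)/(-1662878 - 633064) = 1880 - 1904322/(-2295942) = 1880 - 1904322*(-1/2295942) = 1880 + 317387/382657 = 719712547/382657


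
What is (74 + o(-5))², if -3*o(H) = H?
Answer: 51529/9 ≈ 5725.4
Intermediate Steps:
o(H) = -H/3
(74 + o(-5))² = (74 - ⅓*(-5))² = (74 + 5/3)² = (227/3)² = 51529/9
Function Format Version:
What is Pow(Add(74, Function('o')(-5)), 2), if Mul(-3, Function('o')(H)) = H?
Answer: Rational(51529, 9) ≈ 5725.4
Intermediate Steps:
Function('o')(H) = Mul(Rational(-1, 3), H)
Pow(Add(74, Function('o')(-5)), 2) = Pow(Add(74, Mul(Rational(-1, 3), -5)), 2) = Pow(Add(74, Rational(5, 3)), 2) = Pow(Rational(227, 3), 2) = Rational(51529, 9)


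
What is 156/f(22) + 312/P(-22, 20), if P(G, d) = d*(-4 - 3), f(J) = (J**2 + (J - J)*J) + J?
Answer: -17004/8855 ≈ -1.9203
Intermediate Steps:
f(J) = J + J**2 (f(J) = (J**2 + 0*J) + J = (J**2 + 0) + J = J**2 + J = J + J**2)
P(G, d) = -7*d (P(G, d) = d*(-7) = -7*d)
156/f(22) + 312/P(-22, 20) = 156/((22*(1 + 22))) + 312/((-7*20)) = 156/((22*23)) + 312/(-140) = 156/506 + 312*(-1/140) = 156*(1/506) - 78/35 = 78/253 - 78/35 = -17004/8855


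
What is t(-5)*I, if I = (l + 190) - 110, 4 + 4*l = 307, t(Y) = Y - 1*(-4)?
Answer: -623/4 ≈ -155.75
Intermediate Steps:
t(Y) = 4 + Y (t(Y) = Y + 4 = 4 + Y)
l = 303/4 (l = -1 + (¼)*307 = -1 + 307/4 = 303/4 ≈ 75.750)
I = 623/4 (I = (303/4 + 190) - 110 = 1063/4 - 110 = 623/4 ≈ 155.75)
t(-5)*I = (4 - 5)*(623/4) = -1*623/4 = -623/4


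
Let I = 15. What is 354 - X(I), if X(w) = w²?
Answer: 129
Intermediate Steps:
354 - X(I) = 354 - 1*15² = 354 - 1*225 = 354 - 225 = 129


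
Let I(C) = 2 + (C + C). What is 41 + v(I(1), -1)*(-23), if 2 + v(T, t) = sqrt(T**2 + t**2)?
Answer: 87 - 23*sqrt(17) ≈ -7.8314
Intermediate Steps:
I(C) = 2 + 2*C
v(T, t) = -2 + sqrt(T**2 + t**2)
41 + v(I(1), -1)*(-23) = 41 + (-2 + sqrt((2 + 2*1)**2 + (-1)**2))*(-23) = 41 + (-2 + sqrt((2 + 2)**2 + 1))*(-23) = 41 + (-2 + sqrt(4**2 + 1))*(-23) = 41 + (-2 + sqrt(16 + 1))*(-23) = 41 + (-2 + sqrt(17))*(-23) = 41 + (46 - 23*sqrt(17)) = 87 - 23*sqrt(17)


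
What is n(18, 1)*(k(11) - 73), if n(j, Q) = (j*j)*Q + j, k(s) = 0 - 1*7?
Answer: -27360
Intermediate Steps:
k(s) = -7 (k(s) = 0 - 7 = -7)
n(j, Q) = j + Q*j² (n(j, Q) = j²*Q + j = Q*j² + j = j + Q*j²)
n(18, 1)*(k(11) - 73) = (18*(1 + 1*18))*(-7 - 73) = (18*(1 + 18))*(-80) = (18*19)*(-80) = 342*(-80) = -27360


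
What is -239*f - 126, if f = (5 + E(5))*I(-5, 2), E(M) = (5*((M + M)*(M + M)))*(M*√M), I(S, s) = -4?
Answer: 4654 + 2390000*√5 ≈ 5.3489e+6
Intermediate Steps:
E(M) = 20*M^(7/2) (E(M) = (5*((2*M)*(2*M)))*M^(3/2) = (5*(4*M²))*M^(3/2) = (20*M²)*M^(3/2) = 20*M^(7/2))
f = -20 - 10000*√5 (f = (5 + 20*5^(7/2))*(-4) = (5 + 20*(125*√5))*(-4) = (5 + 2500*√5)*(-4) = -20 - 10000*√5 ≈ -22381.)
-239*f - 126 = -239*(-20 - 10000*√5) - 126 = (4780 + 2390000*√5) - 126 = 4654 + 2390000*√5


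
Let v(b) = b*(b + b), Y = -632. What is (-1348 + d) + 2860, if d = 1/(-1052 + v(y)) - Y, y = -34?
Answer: 2701441/1260 ≈ 2144.0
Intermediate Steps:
v(b) = 2*b² (v(b) = b*(2*b) = 2*b²)
d = 796321/1260 (d = 1/(-1052 + 2*(-34)²) - 1*(-632) = 1/(-1052 + 2*1156) + 632 = 1/(-1052 + 2312) + 632 = 1/1260 + 632 = 796321/1260 ≈ 632.00)
(-1348 + d) + 2860 = (-1348 + 796321/1260) + 2860 = -902159/1260 + 2860 = 2701441/1260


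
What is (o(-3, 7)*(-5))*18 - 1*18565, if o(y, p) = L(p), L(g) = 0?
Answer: -18565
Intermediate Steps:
o(y, p) = 0
(o(-3, 7)*(-5))*18 - 1*18565 = (0*(-5))*18 - 1*18565 = 0*18 - 18565 = 0 - 18565 = -18565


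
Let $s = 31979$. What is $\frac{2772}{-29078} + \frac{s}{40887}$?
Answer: $\frac{58324757}{84922299} \approx 0.6868$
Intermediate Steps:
$\frac{2772}{-29078} + \frac{s}{40887} = \frac{2772}{-29078} + \frac{31979}{40887} = 2772 \left(- \frac{1}{29078}\right) + 31979 \cdot \frac{1}{40887} = - \frac{198}{2077} + \frac{31979}{40887} = \frac{58324757}{84922299}$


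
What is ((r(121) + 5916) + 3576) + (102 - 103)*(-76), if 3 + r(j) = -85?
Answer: 9480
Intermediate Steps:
r(j) = -88 (r(j) = -3 - 85 = -88)
((r(121) + 5916) + 3576) + (102 - 103)*(-76) = ((-88 + 5916) + 3576) + (102 - 103)*(-76) = (5828 + 3576) - 1*(-76) = 9404 + 76 = 9480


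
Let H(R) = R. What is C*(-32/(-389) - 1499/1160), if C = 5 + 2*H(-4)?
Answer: 1637973/451240 ≈ 3.6299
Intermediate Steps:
C = -3 (C = 5 + 2*(-4) = 5 - 8 = -3)
C*(-32/(-389) - 1499/1160) = -3*(-32/(-389) - 1499/1160) = -3*(-32*(-1/389) - 1499*1/1160) = -3*(32/389 - 1499/1160) = -3*(-545991/451240) = 1637973/451240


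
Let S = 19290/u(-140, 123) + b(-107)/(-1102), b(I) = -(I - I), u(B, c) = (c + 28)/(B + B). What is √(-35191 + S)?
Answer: I*√1617971191/151 ≈ 266.38*I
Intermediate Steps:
u(B, c) = (28 + c)/(2*B) (u(B, c) = (28 + c)/((2*B)) = (28 + c)*(1/(2*B)) = (28 + c)/(2*B))
b(I) = 0 (b(I) = -1*0 = 0)
S = -5401200/151 (S = 19290/(((½)*(28 + 123)/(-140))) + 0/(-1102) = 19290/(((½)*(-1/140)*151)) + 0*(-1/1102) = 19290/(-151/280) + 0 = 19290*(-280/151) + 0 = -5401200/151 + 0 = -5401200/151 ≈ -35770.)
√(-35191 + S) = √(-35191 - 5401200/151) = √(-10715041/151) = I*√1617971191/151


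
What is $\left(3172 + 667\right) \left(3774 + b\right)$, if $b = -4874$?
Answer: $-4222900$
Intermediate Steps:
$\left(3172 + 667\right) \left(3774 + b\right) = \left(3172 + 667\right) \left(3774 - 4874\right) = 3839 \left(-1100\right) = -4222900$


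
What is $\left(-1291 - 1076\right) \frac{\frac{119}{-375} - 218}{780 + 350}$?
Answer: $\frac{64594641}{141250} \approx 457.31$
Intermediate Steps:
$\left(-1291 - 1076\right) \frac{\frac{119}{-375} - 218}{780 + 350} = - 2367 \frac{119 \left(- \frac{1}{375}\right) - 218}{1130} = - 2367 \left(- \frac{119}{375} - 218\right) \frac{1}{1130} = - 2367 \left(\left(- \frac{81869}{375}\right) \frac{1}{1130}\right) = \left(-2367\right) \left(- \frac{81869}{423750}\right) = \frac{64594641}{141250}$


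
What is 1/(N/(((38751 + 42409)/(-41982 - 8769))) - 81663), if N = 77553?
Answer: -81160/10563661383 ≈ -7.6829e-6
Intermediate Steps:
1/(N/(((38751 + 42409)/(-41982 - 8769))) - 81663) = 1/(77553/(((38751 + 42409)/(-41982 - 8769))) - 81663) = 1/(77553/((81160/(-50751))) - 81663) = 1/(77553/((81160*(-1/50751))) - 81663) = 1/(77553/(-81160/50751) - 81663) = 1/(77553*(-50751/81160) - 81663) = 1/(-3935892303/81160 - 81663) = 1/(-10563661383/81160) = -81160/10563661383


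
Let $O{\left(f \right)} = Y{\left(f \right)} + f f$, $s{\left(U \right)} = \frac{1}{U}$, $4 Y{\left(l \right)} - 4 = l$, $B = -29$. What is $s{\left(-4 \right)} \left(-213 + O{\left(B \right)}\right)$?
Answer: $- \frac{2487}{16} \approx -155.44$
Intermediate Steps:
$Y{\left(l \right)} = 1 + \frac{l}{4}$
$O{\left(f \right)} = 1 + f^{2} + \frac{f}{4}$ ($O{\left(f \right)} = \left(1 + \frac{f}{4}\right) + f f = \left(1 + \frac{f}{4}\right) + f^{2} = 1 + f^{2} + \frac{f}{4}$)
$s{\left(-4 \right)} \left(-213 + O{\left(B \right)}\right) = \frac{-213 + \left(1 + \left(-29\right)^{2} + \frac{1}{4} \left(-29\right)\right)}{-4} = - \frac{-213 + \left(1 + 841 - \frac{29}{4}\right)}{4} = - \frac{-213 + \frac{3339}{4}}{4} = \left(- \frac{1}{4}\right) \frac{2487}{4} = - \frac{2487}{16}$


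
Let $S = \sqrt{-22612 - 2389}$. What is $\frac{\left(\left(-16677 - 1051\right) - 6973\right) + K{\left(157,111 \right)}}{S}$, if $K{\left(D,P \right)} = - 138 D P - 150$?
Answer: $\frac{2429777 i \sqrt{25001}}{25001} \approx 15367.0 i$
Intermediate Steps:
$K{\left(D,P \right)} = -150 - 138 D P$ ($K{\left(D,P \right)} = - 138 D P - 150 = -150 - 138 D P$)
$S = i \sqrt{25001}$ ($S = \sqrt{-25001} = i \sqrt{25001} \approx 158.12 i$)
$\frac{\left(\left(-16677 - 1051\right) - 6973\right) + K{\left(157,111 \right)}}{S} = \frac{\left(\left(-16677 - 1051\right) - 6973\right) - \left(150 + 21666 \cdot 111\right)}{i \sqrt{25001}} = \left(\left(\left(-16677 - 1051\right) - 6973\right) - 2405076\right) \left(- \frac{i \sqrt{25001}}{25001}\right) = \left(\left(-17728 - 6973\right) - 2405076\right) \left(- \frac{i \sqrt{25001}}{25001}\right) = \left(-24701 - 2405076\right) \left(- \frac{i \sqrt{25001}}{25001}\right) = - 2429777 \left(- \frac{i \sqrt{25001}}{25001}\right) = \frac{2429777 i \sqrt{25001}}{25001}$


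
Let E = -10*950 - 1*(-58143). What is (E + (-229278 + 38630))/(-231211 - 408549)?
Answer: 28401/127952 ≈ 0.22197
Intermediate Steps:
E = 48643 (E = -9500 + 58143 = 48643)
(E + (-229278 + 38630))/(-231211 - 408549) = (48643 + (-229278 + 38630))/(-231211 - 408549) = (48643 - 190648)/(-639760) = -142005*(-1/639760) = 28401/127952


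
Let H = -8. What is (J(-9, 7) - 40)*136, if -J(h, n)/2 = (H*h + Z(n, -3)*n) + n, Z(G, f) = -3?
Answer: -21216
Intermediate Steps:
J(h, n) = 4*n + 16*h (J(h, n) = -2*((-8*h - 3*n) + n) = -2*(-8*h - 2*n) = 4*n + 16*h)
(J(-9, 7) - 40)*136 = ((4*7 + 16*(-9)) - 40)*136 = ((28 - 144) - 40)*136 = (-116 - 40)*136 = -156*136 = -21216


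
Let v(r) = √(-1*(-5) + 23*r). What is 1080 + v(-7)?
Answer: 1080 + 2*I*√39 ≈ 1080.0 + 12.49*I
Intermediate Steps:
v(r) = √(5 + 23*r)
1080 + v(-7) = 1080 + √(5 + 23*(-7)) = 1080 + √(5 - 161) = 1080 + √(-156) = 1080 + 2*I*√39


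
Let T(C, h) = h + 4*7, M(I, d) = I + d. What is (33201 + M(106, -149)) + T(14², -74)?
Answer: 33112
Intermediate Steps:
T(C, h) = 28 + h (T(C, h) = h + 28 = 28 + h)
(33201 + M(106, -149)) + T(14², -74) = (33201 + (106 - 149)) + (28 - 74) = (33201 - 43) - 46 = 33158 - 46 = 33112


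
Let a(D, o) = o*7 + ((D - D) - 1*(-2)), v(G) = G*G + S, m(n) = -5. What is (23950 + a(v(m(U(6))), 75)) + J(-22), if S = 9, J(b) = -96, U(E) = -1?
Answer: 24381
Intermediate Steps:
v(G) = 9 + G² (v(G) = G*G + 9 = G² + 9 = 9 + G²)
a(D, o) = 2 + 7*o (a(D, o) = 7*o + (0 + 2) = 7*o + 2 = 2 + 7*o)
(23950 + a(v(m(U(6))), 75)) + J(-22) = (23950 + (2 + 7*75)) - 96 = (23950 + (2 + 525)) - 96 = (23950 + 527) - 96 = 24477 - 96 = 24381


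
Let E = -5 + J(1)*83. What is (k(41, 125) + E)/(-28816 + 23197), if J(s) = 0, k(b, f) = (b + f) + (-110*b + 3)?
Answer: 4346/5619 ≈ 0.77345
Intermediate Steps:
k(b, f) = 3 + f - 109*b (k(b, f) = (b + f) + (3 - 110*b) = 3 + f - 109*b)
E = -5 (E = -5 + 0*83 = -5 + 0 = -5)
(k(41, 125) + E)/(-28816 + 23197) = ((3 + 125 - 109*41) - 5)/(-28816 + 23197) = ((3 + 125 - 4469) - 5)/(-5619) = (-4341 - 5)*(-1/5619) = -4346*(-1/5619) = 4346/5619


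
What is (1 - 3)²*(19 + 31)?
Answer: 200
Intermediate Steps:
(1 - 3)²*(19 + 31) = (-2)²*50 = 4*50 = 200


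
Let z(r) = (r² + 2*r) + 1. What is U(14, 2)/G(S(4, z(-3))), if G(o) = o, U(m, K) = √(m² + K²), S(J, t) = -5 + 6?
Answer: 10*√2 ≈ 14.142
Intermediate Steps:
z(r) = 1 + r² + 2*r
S(J, t) = 1
U(m, K) = √(K² + m²)
U(14, 2)/G(S(4, z(-3))) = √(2² + 14²)/1 = √(4 + 196)*1 = √200*1 = (10*√2)*1 = 10*√2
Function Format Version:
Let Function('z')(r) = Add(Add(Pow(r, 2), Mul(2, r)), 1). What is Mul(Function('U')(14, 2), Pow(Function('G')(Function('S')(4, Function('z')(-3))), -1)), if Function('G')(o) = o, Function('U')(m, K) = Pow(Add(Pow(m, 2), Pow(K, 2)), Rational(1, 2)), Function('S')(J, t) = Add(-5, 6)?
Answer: Mul(10, Pow(2, Rational(1, 2))) ≈ 14.142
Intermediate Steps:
Function('z')(r) = Add(1, Pow(r, 2), Mul(2, r))
Function('S')(J, t) = 1
Function('U')(m, K) = Pow(Add(Pow(K, 2), Pow(m, 2)), Rational(1, 2))
Mul(Function('U')(14, 2), Pow(Function('G')(Function('S')(4, Function('z')(-3))), -1)) = Mul(Pow(Add(Pow(2, 2), Pow(14, 2)), Rational(1, 2)), Pow(1, -1)) = Mul(Pow(Add(4, 196), Rational(1, 2)), 1) = Mul(Pow(200, Rational(1, 2)), 1) = Mul(Mul(10, Pow(2, Rational(1, 2))), 1) = Mul(10, Pow(2, Rational(1, 2)))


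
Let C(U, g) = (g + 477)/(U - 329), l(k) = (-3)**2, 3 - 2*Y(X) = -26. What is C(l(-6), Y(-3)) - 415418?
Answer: -265868503/640 ≈ -4.1542e+5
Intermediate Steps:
Y(X) = 29/2 (Y(X) = 3/2 - 1/2*(-26) = 3/2 + 13 = 29/2)
l(k) = 9
C(U, g) = (477 + g)/(-329 + U)
C(l(-6), Y(-3)) - 415418 = (477 + 29/2)/(-329 + 9) - 415418 = (983/2)/(-320) - 415418 = -1/320*983/2 - 415418 = -983/640 - 415418 = -265868503/640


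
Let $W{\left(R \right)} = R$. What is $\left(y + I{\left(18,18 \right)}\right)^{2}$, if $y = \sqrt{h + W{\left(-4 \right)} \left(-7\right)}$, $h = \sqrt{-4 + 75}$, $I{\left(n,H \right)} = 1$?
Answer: $\left(1 + \sqrt{28 + \sqrt{71}}\right)^{2} \approx 49.497$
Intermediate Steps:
$h = \sqrt{71} \approx 8.4261$
$y = \sqrt{28 + \sqrt{71}}$ ($y = \sqrt{\sqrt{71} - -28} = \sqrt{\sqrt{71} + 28} = \sqrt{28 + \sqrt{71}} \approx 6.0354$)
$\left(y + I{\left(18,18 \right)}\right)^{2} = \left(\sqrt{28 + \sqrt{71}} + 1\right)^{2} = \left(1 + \sqrt{28 + \sqrt{71}}\right)^{2}$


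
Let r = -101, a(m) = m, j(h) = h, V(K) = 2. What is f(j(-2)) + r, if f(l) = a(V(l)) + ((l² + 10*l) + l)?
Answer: -117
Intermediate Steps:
f(l) = 2 + l² + 11*l (f(l) = 2 + ((l² + 10*l) + l) = 2 + (l² + 11*l) = 2 + l² + 11*l)
f(j(-2)) + r = (2 + (-2)² + 11*(-2)) - 101 = (2 + 4 - 22) - 101 = -16 - 101 = -117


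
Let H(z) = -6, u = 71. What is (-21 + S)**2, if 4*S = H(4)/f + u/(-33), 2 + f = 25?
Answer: 4301654569/9217296 ≈ 466.69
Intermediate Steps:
f = 23 (f = -2 + 25 = 23)
S = -1831/3036 (S = (-6/23 + 71/(-33))/4 = (-6*1/23 + 71*(-1/33))/4 = (-6/23 - 71/33)/4 = (1/4)*(-1831/759) = -1831/3036 ≈ -0.60310)
(-21 + S)**2 = (-21 - 1831/3036)**2 = (-65587/3036)**2 = 4301654569/9217296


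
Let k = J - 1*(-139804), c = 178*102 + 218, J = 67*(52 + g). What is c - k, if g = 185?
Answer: -137309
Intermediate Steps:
J = 15879 (J = 67*(52 + 185) = 67*237 = 15879)
c = 18374 (c = 18156 + 218 = 18374)
k = 155683 (k = 15879 - 1*(-139804) = 15879 + 139804 = 155683)
c - k = 18374 - 1*155683 = 18374 - 155683 = -137309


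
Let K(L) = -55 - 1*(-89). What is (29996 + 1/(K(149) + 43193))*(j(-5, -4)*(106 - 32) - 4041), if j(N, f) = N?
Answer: -5719466217223/43227 ≈ -1.3231e+8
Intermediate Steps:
K(L) = 34 (K(L) = -55 + 89 = 34)
(29996 + 1/(K(149) + 43193))*(j(-5, -4)*(106 - 32) - 4041) = (29996 + 1/(34 + 43193))*(-5*(106 - 32) - 4041) = (29996 + 1/43227)*(-5*74 - 4041) = (29996 + 1/43227)*(-370 - 4041) = (1296637093/43227)*(-4411) = -5719466217223/43227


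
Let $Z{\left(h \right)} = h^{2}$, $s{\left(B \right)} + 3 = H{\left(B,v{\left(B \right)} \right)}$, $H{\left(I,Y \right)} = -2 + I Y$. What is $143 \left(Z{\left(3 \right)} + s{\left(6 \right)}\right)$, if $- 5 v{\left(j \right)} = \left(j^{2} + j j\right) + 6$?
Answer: $- \frac{64064}{5} \approx -12813.0$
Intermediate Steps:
$v{\left(j \right)} = - \frac{6}{5} - \frac{2 j^{2}}{5}$ ($v{\left(j \right)} = - \frac{\left(j^{2} + j j\right) + 6}{5} = - \frac{\left(j^{2} + j^{2}\right) + 6}{5} = - \frac{2 j^{2} + 6}{5} = - \frac{6 + 2 j^{2}}{5} = - \frac{6}{5} - \frac{2 j^{2}}{5}$)
$s{\left(B \right)} = -5 + B \left(- \frac{6}{5} - \frac{2 B^{2}}{5}\right)$ ($s{\left(B \right)} = -3 + \left(-2 + B \left(- \frac{6}{5} - \frac{2 B^{2}}{5}\right)\right) = -5 + B \left(- \frac{6}{5} - \frac{2 B^{2}}{5}\right)$)
$143 \left(Z{\left(3 \right)} + s{\left(6 \right)}\right) = 143 \left(3^{2} - \left(5 + \frac{12 \left(3 + 6^{2}\right)}{5}\right)\right) = 143 \left(9 - \left(5 + \frac{12 \left(3 + 36\right)}{5}\right)\right) = 143 \left(9 - \left(5 + \frac{12}{5} \cdot 39\right)\right) = 143 \left(9 - \frac{493}{5}\right) = 143 \left(- \frac{448}{5}\right) = - \frac{64064}{5}$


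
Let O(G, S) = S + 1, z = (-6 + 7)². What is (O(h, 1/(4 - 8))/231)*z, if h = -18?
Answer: 1/308 ≈ 0.0032468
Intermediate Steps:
z = 1 (z = 1² = 1)
O(G, S) = 1 + S
(O(h, 1/(4 - 8))/231)*z = ((1 + 1/(4 - 8))/231)*1 = ((1 + 1/(-4))*(1/231))*1 = ((1 - ¼)*(1/231))*1 = ((¾)*(1/231))*1 = (1/308)*1 = 1/308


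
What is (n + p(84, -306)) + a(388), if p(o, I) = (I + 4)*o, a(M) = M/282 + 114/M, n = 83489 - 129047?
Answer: -1940064131/27354 ≈ -70924.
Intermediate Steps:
n = -45558
a(M) = 114/M + M/282 (a(M) = M*(1/282) + 114/M = M/282 + 114/M = 114/M + M/282)
p(o, I) = o*(4 + I) (p(o, I) = (4 + I)*o = o*(4 + I))
(n + p(84, -306)) + a(388) = (-45558 + 84*(4 - 306)) + (114/388 + (1/282)*388) = (-45558 + 84*(-302)) + (114*(1/388) + 194/141) = (-45558 - 25368) + (57/194 + 194/141) = -70926 + 45673/27354 = -1940064131/27354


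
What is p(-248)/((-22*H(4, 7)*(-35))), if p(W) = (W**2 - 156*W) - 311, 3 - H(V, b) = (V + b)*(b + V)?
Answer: -99881/90860 ≈ -1.0993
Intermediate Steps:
H(V, b) = 3 - (V + b)**2 (H(V, b) = 3 - (V + b)*(b + V) = 3 - (V + b)*(V + b) = 3 - (V + b)**2)
p(W) = -311 + W**2 - 156*W
p(-248)/((-22*H(4, 7)*(-35))) = (-311 + (-248)**2 - 156*(-248))/((-22*(3 - (4 + 7)**2)*(-35))) = (-311 + 61504 + 38688)/((-22*(3 - 1*11**2)*(-35))) = 99881/((-22*(3 - 1*121)*(-35))) = 99881/((-22*(3 - 121)*(-35))) = 99881/((-22*(-118)*(-35))) = 99881/((2596*(-35))) = 99881/(-90860) = 99881*(-1/90860) = -99881/90860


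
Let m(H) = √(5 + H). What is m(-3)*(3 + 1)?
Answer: 4*√2 ≈ 5.6569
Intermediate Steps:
m(-3)*(3 + 1) = √(5 - 3)*(3 + 1) = √2*4 = 4*√2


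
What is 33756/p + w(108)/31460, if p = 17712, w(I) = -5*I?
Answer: 4384997/2321748 ≈ 1.8887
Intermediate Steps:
33756/p + w(108)/31460 = 33756/17712 - 5*108/31460 = 33756*(1/17712) - 540*1/31460 = 2813/1476 - 27/1573 = 4384997/2321748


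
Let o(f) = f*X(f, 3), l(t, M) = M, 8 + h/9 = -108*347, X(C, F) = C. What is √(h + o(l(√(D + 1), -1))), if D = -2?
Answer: I*√337355 ≈ 580.82*I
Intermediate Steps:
h = -337356 (h = -72 + 9*(-108*347) = -72 + 9*(-37476) = -72 - 337284 = -337356)
o(f) = f² (o(f) = f*f = f²)
√(h + o(l(√(D + 1), -1))) = √(-337356 + (-1)²) = √(-337356 + 1) = √(-337355) = I*√337355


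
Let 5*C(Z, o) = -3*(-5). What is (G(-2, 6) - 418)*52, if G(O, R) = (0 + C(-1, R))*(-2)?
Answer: -22048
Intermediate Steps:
C(Z, o) = 3 (C(Z, o) = (-3*(-5))/5 = (⅕)*15 = 3)
G(O, R) = -6 (G(O, R) = (0 + 3)*(-2) = 3*(-2) = -6)
(G(-2, 6) - 418)*52 = (-6 - 418)*52 = -424*52 = -22048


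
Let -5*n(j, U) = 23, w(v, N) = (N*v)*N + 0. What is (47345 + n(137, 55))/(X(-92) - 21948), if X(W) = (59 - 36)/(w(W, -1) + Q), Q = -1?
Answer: -22013286/10205935 ≈ -2.1569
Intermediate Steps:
w(v, N) = v*N**2 (w(v, N) = v*N**2 + 0 = v*N**2)
n(j, U) = -23/5 (n(j, U) = -1/5*23 = -23/5)
X(W) = 23/(-1 + W) (X(W) = (59 - 36)/(W*(-1)**2 - 1) = 23/(W*1 - 1) = 23/(W - 1) = 23/(-1 + W))
(47345 + n(137, 55))/(X(-92) - 21948) = (47345 - 23/5)/(23/(-1 - 92) - 21948) = 236702/(5*(23/(-93) - 21948)) = 236702/(5*(23*(-1/93) - 21948)) = 236702/(5*(-23/93 - 21948)) = 236702/(5*(-2041187/93)) = (236702/5)*(-93/2041187) = -22013286/10205935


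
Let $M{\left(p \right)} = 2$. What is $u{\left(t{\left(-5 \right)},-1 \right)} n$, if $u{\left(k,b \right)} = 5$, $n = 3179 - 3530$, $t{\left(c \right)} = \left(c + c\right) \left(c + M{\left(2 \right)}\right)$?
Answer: $-1755$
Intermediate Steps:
$t{\left(c \right)} = 2 c \left(2 + c\right)$ ($t{\left(c \right)} = \left(c + c\right) \left(c + 2\right) = 2 c \left(2 + c\right)$)
$n = -351$
$u{\left(t{\left(-5 \right)},-1 \right)} n = 5 \left(-351\right) = -1755$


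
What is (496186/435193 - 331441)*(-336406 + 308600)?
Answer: 4010745974412162/435193 ≈ 9.2160e+9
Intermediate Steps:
(496186/435193 - 331441)*(-336406 + 308600) = (496186*(1/435193) - 331441)*(-27806) = (496186/435193 - 331441)*(-27806) = -144240306927/435193*(-27806) = 4010745974412162/435193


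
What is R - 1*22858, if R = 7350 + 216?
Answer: -15292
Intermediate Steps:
R = 7566
R - 1*22858 = 7566 - 1*22858 = 7566 - 22858 = -15292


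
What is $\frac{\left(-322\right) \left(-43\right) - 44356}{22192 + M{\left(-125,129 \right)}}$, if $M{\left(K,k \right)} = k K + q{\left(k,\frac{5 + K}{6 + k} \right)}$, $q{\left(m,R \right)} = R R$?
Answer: $- \frac{2471310}{491491} \approx -5.0282$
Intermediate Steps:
$q{\left(m,R \right)} = R^{2}$
$M{\left(K,k \right)} = K k + \frac{\left(5 + K\right)^{2}}{\left(6 + k\right)^{2}}$ ($M{\left(K,k \right)} = k K + \left(\frac{5 + K}{6 + k}\right)^{2} = K k + \left(\frac{5 + K}{6 + k}\right)^{2} = K k + \frac{\left(5 + K\right)^{2}}{\left(6 + k\right)^{2}}$)
$\frac{\left(-322\right) \left(-43\right) - 44356}{22192 + M{\left(-125,129 \right)}} = \frac{\left(-322\right) \left(-43\right) - 44356}{22192 - \left(16125 - \frac{\left(5 - 125\right)^{2}}{\left(6 + 129\right)^{2}}\right)} = \frac{13846 - 44356}{22192 - \left(16125 - \frac{\left(-120\right)^{2}}{18225}\right)} = - \frac{30510}{22192 + \left(-16125 + 14400 \cdot \frac{1}{18225}\right)} = - \frac{30510}{22192 + \left(-16125 + \frac{64}{81}\right)} = - \frac{30510}{22192 - \frac{1306061}{81}} = - \frac{30510}{\frac{491491}{81}} = \left(-30510\right) \frac{81}{491491} = - \frac{2471310}{491491}$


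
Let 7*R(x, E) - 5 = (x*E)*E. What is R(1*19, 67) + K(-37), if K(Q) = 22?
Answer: 85450/7 ≈ 12207.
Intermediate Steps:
R(x, E) = 5/7 + x*E**2/7 (R(x, E) = 5/7 + ((x*E)*E)/7 = 5/7 + ((E*x)*E)/7 = 5/7 + (x*E**2)/7 = 5/7 + x*E**2/7)
R(1*19, 67) + K(-37) = (5/7 + (1/7)*(1*19)*67**2) + 22 = (5/7 + (1/7)*19*4489) + 22 = (5/7 + 85291/7) + 22 = 85296/7 + 22 = 85450/7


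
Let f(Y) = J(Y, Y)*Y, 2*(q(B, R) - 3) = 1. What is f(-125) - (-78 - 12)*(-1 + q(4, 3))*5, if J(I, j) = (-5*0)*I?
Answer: 1125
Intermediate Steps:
q(B, R) = 7/2 (q(B, R) = 3 + (1/2)*1 = 3 + 1/2 = 7/2)
J(I, j) = 0 (J(I, j) = 0*I = 0)
f(Y) = 0 (f(Y) = 0*Y = 0)
f(-125) - (-78 - 12)*(-1 + q(4, 3))*5 = 0 - (-78 - 12)*(-1 + 7/2)*5 = 0 - (-90)*(5/2)*5 = 0 - (-90)*25/2 = 0 - 1*(-1125) = 0 + 1125 = 1125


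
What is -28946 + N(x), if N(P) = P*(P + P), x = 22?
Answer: -27978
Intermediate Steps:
N(P) = 2*P² (N(P) = P*(2*P) = 2*P²)
-28946 + N(x) = -28946 + 2*22² = -28946 + 2*484 = -28946 + 968 = -27978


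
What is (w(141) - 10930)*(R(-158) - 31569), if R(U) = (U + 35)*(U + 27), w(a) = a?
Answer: 166754784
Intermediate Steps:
R(U) = (27 + U)*(35 + U) (R(U) = (35 + U)*(27 + U) = (27 + U)*(35 + U))
(w(141) - 10930)*(R(-158) - 31569) = (141 - 10930)*((945 + (-158)² + 62*(-158)) - 31569) = -10789*((945 + 24964 - 9796) - 31569) = -10789*(16113 - 31569) = -10789*(-15456) = 166754784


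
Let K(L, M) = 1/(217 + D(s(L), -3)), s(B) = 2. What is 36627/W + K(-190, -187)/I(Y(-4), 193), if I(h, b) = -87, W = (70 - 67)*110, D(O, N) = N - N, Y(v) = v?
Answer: 230493601/2076690 ≈ 110.99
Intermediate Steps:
D(O, N) = 0
W = 330 (W = 3*110 = 330)
K(L, M) = 1/217 (K(L, M) = 1/(217 + 0) = 1/217)
36627/W + K(-190, -187)/I(Y(-4), 193) = 36627/330 + (1/217)/(-87) = 36627*(1/330) + (1/217)*(-1/87) = 12209/110 - 1/18879 = 230493601/2076690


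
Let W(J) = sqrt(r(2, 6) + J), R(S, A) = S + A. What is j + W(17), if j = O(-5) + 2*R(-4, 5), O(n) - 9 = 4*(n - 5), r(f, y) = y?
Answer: -29 + sqrt(23) ≈ -24.204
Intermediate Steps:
R(S, A) = A + S
O(n) = -11 + 4*n (O(n) = 9 + 4*(n - 5) = 9 + 4*(-5 + n) = 9 + (-20 + 4*n) = -11 + 4*n)
j = -29 (j = (-11 + 4*(-5)) + 2*(5 - 4) = (-11 - 20) + 2*1 = -31 + 2 = -29)
W(J) = sqrt(6 + J)
j + W(17) = -29 + sqrt(6 + 17) = -29 + sqrt(23)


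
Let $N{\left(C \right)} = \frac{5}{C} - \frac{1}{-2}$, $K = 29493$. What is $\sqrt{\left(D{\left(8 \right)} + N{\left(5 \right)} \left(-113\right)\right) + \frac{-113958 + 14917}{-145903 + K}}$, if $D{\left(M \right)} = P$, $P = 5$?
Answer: $\frac{i \sqrt{554414382410}}{58205} \approx 12.793 i$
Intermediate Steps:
$D{\left(M \right)} = 5$
$N{\left(C \right)} = \frac{1}{2} + \frac{5}{C}$ ($N{\left(C \right)} = \frac{5}{C} - - \frac{1}{2} = \frac{5}{C} + \frac{1}{2} = \frac{1}{2} + \frac{5}{C}$)
$\sqrt{\left(D{\left(8 \right)} + N{\left(5 \right)} \left(-113\right)\right) + \frac{-113958 + 14917}{-145903 + K}} = \sqrt{\left(5 + \frac{10 + 5}{2 \cdot 5} \left(-113\right)\right) + \frac{-113958 + 14917}{-145903 + 29493}} = \sqrt{\left(5 + \frac{1}{2} \cdot \frac{1}{5} \cdot 15 \left(-113\right)\right) - \frac{99041}{-116410}} = \sqrt{\left(5 + \frac{3}{2} \left(-113\right)\right) - - \frac{99041}{116410}} = \sqrt{\left(5 - \frac{339}{2}\right) + \frac{99041}{116410}} = \sqrt{- \frac{329}{2} + \frac{99041}{116410}} = \sqrt{- \frac{9525202}{58205}} = \frac{i \sqrt{554414382410}}{58205}$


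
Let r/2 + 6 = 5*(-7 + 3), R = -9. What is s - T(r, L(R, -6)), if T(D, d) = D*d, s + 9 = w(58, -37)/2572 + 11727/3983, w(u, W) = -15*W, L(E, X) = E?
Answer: -4854147243/10244276 ≈ -473.84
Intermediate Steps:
s = -59826075/10244276 (s = -9 + (-15*(-37)/2572 + 11727/3983) = -9 + (555*(1/2572) + 11727*(1/3983)) = -9 + (555/2572 + 11727/3983) = -9 + 32372409/10244276 = -59826075/10244276 ≈ -5.8400)
r = -52 (r = -12 + 2*(5*(-7 + 3)) = -12 + 2*(5*(-4)) = -12 + 2*(-20) = -12 - 40 = -52)
s - T(r, L(R, -6)) = -59826075/10244276 - (-52)*(-9) = -59826075/10244276 - 1*468 = -59826075/10244276 - 468 = -4854147243/10244276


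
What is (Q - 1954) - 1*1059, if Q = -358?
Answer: -3371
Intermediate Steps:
(Q - 1954) - 1*1059 = (-358 - 1954) - 1*1059 = -2312 - 1059 = -3371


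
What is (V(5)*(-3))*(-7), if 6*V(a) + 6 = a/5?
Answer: -35/2 ≈ -17.500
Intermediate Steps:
V(a) = -1 + a/30 (V(a) = -1 + (a/5)/6 = -1 + a/30)
(V(5)*(-3))*(-7) = ((-1 + (1/30)*5)*(-3))*(-7) = ((-1 + ⅙)*(-3))*(-7) = -⅚*(-3)*(-7) = (5/2)*(-7) = -35/2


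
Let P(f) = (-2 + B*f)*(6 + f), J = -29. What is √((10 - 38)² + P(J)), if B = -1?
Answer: √163 ≈ 12.767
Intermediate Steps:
P(f) = (-2 - f)*(6 + f)
√((10 - 38)² + P(J)) = √((10 - 38)² + (-12 - 1*(-29)² - 8*(-29))) = √((-28)² + (-12 - 1*841 + 232)) = √(784 + (-12 - 841 + 232)) = √(784 - 621) = √163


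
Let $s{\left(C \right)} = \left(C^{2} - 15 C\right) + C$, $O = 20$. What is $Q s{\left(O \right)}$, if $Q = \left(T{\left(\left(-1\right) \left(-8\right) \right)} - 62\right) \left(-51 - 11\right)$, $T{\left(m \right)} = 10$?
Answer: $386880$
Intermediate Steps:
$Q = 3224$ ($Q = \left(10 - 62\right) \left(-51 - 11\right) = \left(-52\right) \left(-62\right) = 3224$)
$s{\left(C \right)} = C^{2} - 14 C$
$Q s{\left(O \right)} = 3224 \cdot 20 \left(-14 + 20\right) = 3224 \cdot 20 \cdot 6 = 3224 \cdot 120 = 386880$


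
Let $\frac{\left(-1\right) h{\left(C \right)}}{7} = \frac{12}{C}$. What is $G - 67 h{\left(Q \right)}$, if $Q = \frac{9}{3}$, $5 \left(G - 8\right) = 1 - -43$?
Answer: $\frac{9464}{5} \approx 1892.8$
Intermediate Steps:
$G = \frac{84}{5}$ ($G = 8 + \frac{1 - -43}{5} = 8 + \frac{1 + 43}{5} = 8 + \frac{1}{5} \cdot 44 = 8 + \frac{44}{5} = \frac{84}{5} \approx 16.8$)
$Q = 3$ ($Q = 9 \cdot \frac{1}{3} = 3$)
$h{\left(C \right)} = - \frac{84}{C}$ ($h{\left(C \right)} = - 7 \frac{12}{C} = - \frac{84}{C}$)
$G - 67 h{\left(Q \right)} = \frac{84}{5} - 67 \left(- \frac{84}{3}\right) = \frac{84}{5} - 67 \left(\left(-84\right) \frac{1}{3}\right) = \frac{84}{5} - -1876 = \frac{84}{5} + 1876 = \frac{9464}{5}$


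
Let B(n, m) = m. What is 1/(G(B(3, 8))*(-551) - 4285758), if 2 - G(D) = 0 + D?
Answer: -1/4282452 ≈ -2.3351e-7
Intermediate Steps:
G(D) = 2 - D (G(D) = 2 - (0 + D) = 2 - D)
1/(G(B(3, 8))*(-551) - 4285758) = 1/((2 - 1*8)*(-551) - 4285758) = 1/((2 - 8)*(-551) - 4285758) = 1/(-6*(-551) - 4285758) = 1/(3306 - 4285758) = 1/(-4282452) = -1/4282452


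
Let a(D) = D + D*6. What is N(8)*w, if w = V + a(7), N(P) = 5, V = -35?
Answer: 70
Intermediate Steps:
a(D) = 7*D (a(D) = D + 6*D = 7*D)
w = 14 (w = -35 + 7*7 = -35 + 49 = 14)
N(8)*w = 5*14 = 70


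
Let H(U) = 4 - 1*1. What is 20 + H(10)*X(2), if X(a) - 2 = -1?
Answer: 23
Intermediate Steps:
H(U) = 3 (H(U) = 4 - 1 = 3)
X(a) = 1 (X(a) = 2 - 1 = 1)
20 + H(10)*X(2) = 20 + 3*1 = 20 + 3 = 23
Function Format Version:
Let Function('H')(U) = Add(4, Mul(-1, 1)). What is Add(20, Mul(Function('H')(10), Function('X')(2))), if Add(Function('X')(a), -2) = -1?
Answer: 23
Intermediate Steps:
Function('H')(U) = 3 (Function('H')(U) = Add(4, -1) = 3)
Function('X')(a) = 1 (Function('X')(a) = Add(2, -1) = 1)
Add(20, Mul(Function('H')(10), Function('X')(2))) = Add(20, Mul(3, 1)) = Add(20, 3) = 23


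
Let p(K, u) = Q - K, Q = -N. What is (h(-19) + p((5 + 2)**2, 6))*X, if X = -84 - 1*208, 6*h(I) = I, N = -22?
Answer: 26426/3 ≈ 8808.7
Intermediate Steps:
h(I) = I/6
Q = 22 (Q = -1*(-22) = 22)
p(K, u) = 22 - K
X = -292 (X = -84 - 208 = -292)
(h(-19) + p((5 + 2)**2, 6))*X = ((1/6)*(-19) + (22 - (5 + 2)**2))*(-292) = (-19/6 + (22 - 1*7**2))*(-292) = (-19/6 + (22 - 1*49))*(-292) = (-19/6 + (22 - 49))*(-292) = (-19/6 - 27)*(-292) = -181/6*(-292) = 26426/3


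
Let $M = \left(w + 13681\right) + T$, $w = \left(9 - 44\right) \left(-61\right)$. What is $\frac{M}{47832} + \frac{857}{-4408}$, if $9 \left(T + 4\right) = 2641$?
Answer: $\frac{4218859}{29649861} \approx 0.14229$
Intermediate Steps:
$T = \frac{2605}{9}$ ($T = -4 + \frac{1}{9} \cdot 2641 = -4 + \frac{2641}{9} = \frac{2605}{9} \approx 289.44$)
$w = 2135$ ($w = \left(-35\right) \left(-61\right) = 2135$)
$M = \frac{144949}{9}$ ($M = \left(2135 + 13681\right) + \frac{2605}{9} = 15816 + \frac{2605}{9} = \frac{144949}{9} \approx 16105.0$)
$\frac{M}{47832} + \frac{857}{-4408} = \frac{144949}{9 \cdot 47832} + \frac{857}{-4408} = \frac{144949}{9} \cdot \frac{1}{47832} + 857 \left(- \frac{1}{4408}\right) = \frac{144949}{430488} - \frac{857}{4408} = \frac{4218859}{29649861}$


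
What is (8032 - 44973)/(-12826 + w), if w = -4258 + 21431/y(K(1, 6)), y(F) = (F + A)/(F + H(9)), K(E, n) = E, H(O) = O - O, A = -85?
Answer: 3103044/1456487 ≈ 2.1305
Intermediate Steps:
H(O) = 0
y(F) = (-85 + F)/F (y(F) = (F - 85)/(F + 0) = (-85 + F)/F)
w = -379103/84 (w = -4258 + 21431/(((-85 + 1)/1)) = -4258 + 21431/((1*(-84))) = -4258 + 21431/(-84) = -4258 + 21431*(-1/84) = -4258 - 21431/84 = -379103/84 ≈ -4513.1)
(8032 - 44973)/(-12826 + w) = (8032 - 44973)/(-12826 - 379103/84) = -36941/(-1456487/84) = -36941*(-84/1456487) = 3103044/1456487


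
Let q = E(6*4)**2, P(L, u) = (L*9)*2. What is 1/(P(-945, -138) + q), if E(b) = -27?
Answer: -1/16281 ≈ -6.1421e-5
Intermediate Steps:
P(L, u) = 18*L (P(L, u) = (9*L)*2 = 18*L)
q = 729 (q = (-27)**2 = 729)
1/(P(-945, -138) + q) = 1/(18*(-945) + 729) = 1/(-17010 + 729) = 1/(-16281) = -1/16281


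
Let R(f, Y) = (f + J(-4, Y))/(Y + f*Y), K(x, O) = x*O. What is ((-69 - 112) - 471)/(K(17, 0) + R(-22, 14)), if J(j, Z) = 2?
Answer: -47922/5 ≈ -9584.4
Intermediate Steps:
K(x, O) = O*x
R(f, Y) = (2 + f)/(Y + Y*f) (R(f, Y) = (f + 2)/(Y + f*Y) = (2 + f)/(Y + Y*f))
((-69 - 112) - 471)/(K(17, 0) + R(-22, 14)) = ((-69 - 112) - 471)/(0*17 + (2 - 22)/(14*(1 - 22))) = (-181 - 471)/(0 + (1/14)*(-20)/(-21)) = -652/(0 + (1/14)*(-1/21)*(-20)) = -652/(0 + 10/147) = -652/10/147 = -652*147/10 = -47922/5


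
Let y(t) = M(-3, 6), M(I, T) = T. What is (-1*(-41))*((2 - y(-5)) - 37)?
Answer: -1681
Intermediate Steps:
y(t) = 6
(-1*(-41))*((2 - y(-5)) - 37) = (-1*(-41))*((2 - 1*6) - 37) = 41*((2 - 6) - 37) = 41*(-4 - 37) = 41*(-41) = -1681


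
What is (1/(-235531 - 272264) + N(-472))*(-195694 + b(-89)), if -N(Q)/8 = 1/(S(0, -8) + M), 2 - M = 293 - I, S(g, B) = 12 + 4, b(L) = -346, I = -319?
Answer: -26542286888/10054341 ≈ -2639.9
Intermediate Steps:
S(g, B) = 16
M = -610 (M = 2 - (293 - 1*(-319)) = 2 - (293 + 319) = 2 - 1*612 = 2 - 612 = -610)
N(Q) = 4/297 (N(Q) = -8/(16 - 610) = -8/(-594) = -8*(-1/594) = 4/297)
(1/(-235531 - 272264) + N(-472))*(-195694 + b(-89)) = (1/(-235531 - 272264) + 4/297)*(-195694 - 346) = (1/(-507795) + 4/297)*(-196040) = (-1/507795 + 4/297)*(-196040) = (676961/50271705)*(-196040) = -26542286888/10054341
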